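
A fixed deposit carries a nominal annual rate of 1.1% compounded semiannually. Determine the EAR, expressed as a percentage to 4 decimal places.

1.1030%

EAR = (1 + 0.011/2)^2 − 1.
= (1 + 0.005500)^2 − 1 = 1.011030 − 1 = 1.1030%.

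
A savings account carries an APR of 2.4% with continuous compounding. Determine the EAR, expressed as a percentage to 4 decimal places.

2.4290%

With continuous compounding, EAR = e^0.024 − 1.
e^0.024 = 1.024290, so EAR = 0.024290 = 2.4290%.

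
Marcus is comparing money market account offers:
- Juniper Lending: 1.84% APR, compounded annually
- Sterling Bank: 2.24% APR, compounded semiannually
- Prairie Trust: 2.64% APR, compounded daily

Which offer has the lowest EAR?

Juniper Lending: compounded annually, EAR = 1.840%
Sterling Bank: (1 + 0.0224/2)^2 − 1 = 2.253%
Prairie Trust: (1 + 0.0264/365)^365 − 1 = 2.675%
The lowest effective annual rate is Juniper Lending at 1.840%.

Juniper Lending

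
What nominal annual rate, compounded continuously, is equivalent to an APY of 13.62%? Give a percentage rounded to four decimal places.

12.7689%

Continuous: nominal r satisfies e^r − 1 = 0.1362.
r = ln(1 + 0.1362) = ln(1.1362) = 0.127689 = 12.7689%.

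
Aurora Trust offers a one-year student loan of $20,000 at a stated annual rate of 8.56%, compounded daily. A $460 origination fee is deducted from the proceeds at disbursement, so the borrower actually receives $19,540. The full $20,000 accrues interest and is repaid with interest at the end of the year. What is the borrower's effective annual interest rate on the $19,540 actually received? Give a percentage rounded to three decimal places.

Amount owed after one year: 20,000 × (1 + 0.0856/365)^365 = 20,000 × 1.089360 = $21,787.19.
Effective rate on net proceeds: 21,787.19 / 19,540 − 1 = 0.115005 = 11.500%.

11.500%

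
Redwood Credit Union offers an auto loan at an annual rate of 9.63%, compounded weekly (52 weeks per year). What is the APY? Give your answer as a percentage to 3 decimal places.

10.099%

EAR = (1 + 0.0963/52)^52 − 1.
= (1 + 0.001852)^52 − 1 = 1.100991 − 1 = 10.099%.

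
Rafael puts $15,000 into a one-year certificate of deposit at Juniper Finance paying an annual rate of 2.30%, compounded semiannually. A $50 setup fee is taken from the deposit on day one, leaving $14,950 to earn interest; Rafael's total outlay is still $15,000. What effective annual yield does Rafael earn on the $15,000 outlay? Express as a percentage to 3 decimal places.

Value after one year: 14,950 × (1 + 0.0230/2)^2 = 14,950 × 1.023132 = $15,295.83.
Effective yield on the $15,000 outlay: 15,295.83 / 15,000 − 1 = 0.019722 = 1.972%.

1.972%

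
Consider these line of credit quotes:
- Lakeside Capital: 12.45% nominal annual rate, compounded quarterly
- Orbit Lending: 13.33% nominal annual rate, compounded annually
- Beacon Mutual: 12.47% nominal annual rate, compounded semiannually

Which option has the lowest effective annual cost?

Lakeside Capital: (1 + 0.1245/4)^4 − 1 = 13.043%
Orbit Lending: compounded annually, EAR = 13.330%
Beacon Mutual: (1 + 0.1247/2)^2 − 1 = 12.859%
The lowest effective annual rate is Beacon Mutual at 12.859%.

Beacon Mutual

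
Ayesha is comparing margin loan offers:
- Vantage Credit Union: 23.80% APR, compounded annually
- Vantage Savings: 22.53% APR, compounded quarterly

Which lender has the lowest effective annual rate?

Vantage Credit Union: compounded annually, EAR = 23.800%
Vantage Savings: (1 + 0.2253/4)^4 − 1 = 24.506%
The lowest effective annual rate is Vantage Credit Union at 23.800%.

Vantage Credit Union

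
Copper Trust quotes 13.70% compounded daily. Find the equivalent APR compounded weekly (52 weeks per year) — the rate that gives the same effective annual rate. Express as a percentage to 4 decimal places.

13.7155%

EAR = (1 + 0.1370/365)^365 − 1 = 0.146799.
Solve (1 + r/52)^52 = 1.146799: r/52 = 1.146799^(1/52) − 1 = 0.002638, so r = 0.137155 = 13.7155%.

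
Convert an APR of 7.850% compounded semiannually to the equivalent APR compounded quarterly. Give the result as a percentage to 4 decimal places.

EAR = (1 + 0.07850/2)^2 − 1 = 0.080041.
Solve (1 + r/4)^4 = 1.080041: r/4 = 1.080041^(1/4) − 1 = 0.019436, so r = 0.077744 = 7.7744%.

7.7744%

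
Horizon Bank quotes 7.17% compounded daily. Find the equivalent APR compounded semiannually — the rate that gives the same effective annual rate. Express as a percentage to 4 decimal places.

EAR = (1 + 0.0717/365)^365 − 1 = 0.074325.
Solve (1 + r/2)^2 = 1.074325: r/2 = 1.074325^(1/2) − 1 = 0.036497, so r = 0.072993 = 7.2993%.

7.2993%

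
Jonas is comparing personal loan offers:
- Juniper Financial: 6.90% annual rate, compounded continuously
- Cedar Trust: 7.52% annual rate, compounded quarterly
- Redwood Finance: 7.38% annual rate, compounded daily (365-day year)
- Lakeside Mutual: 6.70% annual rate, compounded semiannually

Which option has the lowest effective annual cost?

Lakeside Mutual

Juniper Financial: e^0.0690 − 1 = 7.144%
Cedar Trust: (1 + 0.0752/4)^4 − 1 = 7.735%
Redwood Finance: (1 + 0.0738/365)^365 − 1 = 7.658%
Lakeside Mutual: (1 + 0.0670/2)^2 − 1 = 6.812%
The lowest effective annual rate is Lakeside Mutual at 6.812%.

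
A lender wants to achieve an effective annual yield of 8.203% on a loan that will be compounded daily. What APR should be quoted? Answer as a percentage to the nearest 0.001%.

7.885%

(1 + r/365)^365 − 1 = 0.08203, so 1 + r/365 = 1.08203^(1/365).
r/365 = 0.000216, so r = 0.078847 = 7.885%.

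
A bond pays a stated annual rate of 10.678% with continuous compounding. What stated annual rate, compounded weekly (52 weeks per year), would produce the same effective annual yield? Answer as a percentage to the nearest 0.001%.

EAR under continuous compounding: e^0.10678 − 1 = 0.112689.
Solve (1 + r/52)^52 = 1.112689: r/52 = 1.112689^(1/52) − 1 = 0.002056, so r = 0.106890 = 10.689%.

10.689%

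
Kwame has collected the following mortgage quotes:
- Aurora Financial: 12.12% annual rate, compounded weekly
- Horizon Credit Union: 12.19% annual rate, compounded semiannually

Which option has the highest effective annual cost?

Aurora Financial: (1 + 0.1212/52)^52 − 1 = 12.869%
Horizon Credit Union: (1 + 0.1219/2)^2 − 1 = 12.561%
The highest effective annual rate is Aurora Financial at 12.869%.

Aurora Financial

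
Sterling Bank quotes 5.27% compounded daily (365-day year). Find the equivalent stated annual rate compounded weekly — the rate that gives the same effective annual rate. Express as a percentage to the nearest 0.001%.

5.272%

EAR = (1 + 0.0527/365)^365 − 1 = 0.054109.
Solve (1 + r/52)^52 = 1.054109: r/52 = 1.054109^(1/52) − 1 = 0.001014, so r = 0.052723 = 5.272%.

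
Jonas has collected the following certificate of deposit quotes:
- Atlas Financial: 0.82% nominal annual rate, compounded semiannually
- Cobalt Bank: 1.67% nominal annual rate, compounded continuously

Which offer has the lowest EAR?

Atlas Financial

Atlas Financial: (1 + 0.0082/2)^2 − 1 = 0.822%
Cobalt Bank: e^0.0167 − 1 = 1.684%
The lowest effective annual rate is Atlas Financial at 0.822%.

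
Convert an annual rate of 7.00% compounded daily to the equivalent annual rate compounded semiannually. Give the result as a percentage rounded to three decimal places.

7.123%

EAR = (1 + 0.0700/365)^365 − 1 = 0.072501.
Solve (1 + r/2)^2 = 1.072501: r/2 = 1.072501^(1/2) − 1 = 0.035616, so r = 0.071232 = 7.123%.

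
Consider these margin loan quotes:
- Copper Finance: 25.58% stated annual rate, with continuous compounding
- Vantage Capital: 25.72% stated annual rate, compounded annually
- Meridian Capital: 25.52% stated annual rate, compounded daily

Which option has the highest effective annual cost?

Copper Finance: e^0.2558 − 1 = 29.149%
Vantage Capital: compounded annually, EAR = 25.720%
Meridian Capital: (1 + 0.2552/365)^365 − 1 = 29.060%
The highest effective annual rate is Copper Finance at 29.149%.

Copper Finance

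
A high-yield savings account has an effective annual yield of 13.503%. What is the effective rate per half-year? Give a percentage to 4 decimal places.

6.5378%

The per-half-year rate i satisfies (1 + i)^2 = 1 + 0.13503.
i = 1.13503^(1/2) − 1 = 0.0653779 = 6.5378%.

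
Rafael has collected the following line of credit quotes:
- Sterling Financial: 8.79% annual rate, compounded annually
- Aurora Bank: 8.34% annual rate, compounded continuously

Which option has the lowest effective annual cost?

Aurora Bank

Sterling Financial: compounded annually, EAR = 8.790%
Aurora Bank: e^0.0834 − 1 = 8.698%
The lowest effective annual rate is Aurora Bank at 8.698%.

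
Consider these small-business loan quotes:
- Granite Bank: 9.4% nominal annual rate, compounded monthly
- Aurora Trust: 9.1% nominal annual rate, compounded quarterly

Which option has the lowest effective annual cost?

Granite Bank: (1 + 0.094/12)^12 − 1 = 9.816%
Aurora Trust: (1 + 0.091/4)^4 − 1 = 9.415%
The lowest effective annual rate is Aurora Trust at 9.415%.

Aurora Trust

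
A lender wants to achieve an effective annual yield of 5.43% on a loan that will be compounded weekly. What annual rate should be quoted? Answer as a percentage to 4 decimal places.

(1 + r/52)^52 − 1 = 0.0543, so 1 + r/52 = 1.0543^(1/52).
r/52 = 0.001017, so r = 0.052904 = 5.2904%.

5.2904%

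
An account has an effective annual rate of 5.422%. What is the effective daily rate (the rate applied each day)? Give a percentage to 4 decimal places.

The per-day rate i satisfies (1 + i)^365 = 1 + 0.05422.
i = 1.05422^(1/365) − 1 = 0.0001447 = 0.0145%.

0.0145%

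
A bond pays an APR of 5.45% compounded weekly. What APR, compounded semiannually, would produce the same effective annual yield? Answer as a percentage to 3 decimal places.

5.522%

EAR = (1 + 0.0545/52)^52 − 1 = 0.055982.
Solve (1 + r/2)^2 = 1.055982: r/2 = 1.055982^(1/2) − 1 = 0.027610, so r = 0.055220 = 5.522%.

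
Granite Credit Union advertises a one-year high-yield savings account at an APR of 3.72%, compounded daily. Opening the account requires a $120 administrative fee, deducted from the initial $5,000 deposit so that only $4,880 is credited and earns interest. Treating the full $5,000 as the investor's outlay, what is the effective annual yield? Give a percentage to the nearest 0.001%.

1.299%

Value after one year: 4,880 × (1 + 0.0372/365)^365 = 4,880 × 1.037899 = $5,064.95.
Effective yield on the $5,000 outlay: 5,064.95 / 5,000 − 1 = 0.012989 = 1.299%.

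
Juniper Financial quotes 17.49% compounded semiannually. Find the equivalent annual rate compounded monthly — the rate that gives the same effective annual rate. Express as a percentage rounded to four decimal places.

EAR = (1 + 0.1749/2)^2 − 1 = 0.182548.
Solve (1 + r/12)^12 = 1.182548: r/12 = 1.182548^(1/12) − 1 = 0.014071, so r = 0.168848 = 16.8848%.

16.8848%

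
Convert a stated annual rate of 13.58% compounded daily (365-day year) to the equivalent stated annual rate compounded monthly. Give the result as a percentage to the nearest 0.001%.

EAR = (1 + 0.1358/365)^365 − 1 = 0.145424.
Solve (1 + r/12)^12 = 1.145424: r/12 = 1.145424^(1/12) − 1 = 0.011379, so r = 0.136546 = 13.655%.

13.655%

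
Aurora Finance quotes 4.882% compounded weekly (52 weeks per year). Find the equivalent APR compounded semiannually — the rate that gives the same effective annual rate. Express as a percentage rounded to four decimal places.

4.9397%

EAR = (1 + 0.04882/52)^52 − 1 = 0.050007.
Solve (1 + r/2)^2 = 1.050007: r/2 = 1.050007^(1/2) − 1 = 0.024699, so r = 0.049397 = 4.9397%.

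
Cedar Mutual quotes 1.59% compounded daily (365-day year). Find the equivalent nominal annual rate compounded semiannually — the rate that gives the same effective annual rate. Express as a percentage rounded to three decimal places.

1.596%

EAR = (1 + 0.0159/365)^365 − 1 = 0.016027.
Solve (1 + r/2)^2 = 1.016027: r/2 = 1.016027^(1/2) − 1 = 0.007982, so r = 0.015963 = 1.596%.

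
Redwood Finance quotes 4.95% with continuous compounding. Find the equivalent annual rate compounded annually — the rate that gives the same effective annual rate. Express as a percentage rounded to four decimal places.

5.0746%

EAR under continuous compounding: e^0.0495 − 1 = 0.050746.
Compounded annually, the equivalent nominal rate is the EAR itself: 5.0746%.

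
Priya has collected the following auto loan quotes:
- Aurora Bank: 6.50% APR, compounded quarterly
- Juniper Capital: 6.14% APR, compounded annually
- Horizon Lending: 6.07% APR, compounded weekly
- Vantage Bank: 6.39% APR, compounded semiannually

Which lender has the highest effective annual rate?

Aurora Bank

Aurora Bank: (1 + 0.0650/4)^4 − 1 = 6.660%
Juniper Capital: compounded annually, EAR = 6.140%
Horizon Lending: (1 + 0.0607/52)^52 − 1 = 6.254%
Vantage Bank: (1 + 0.0639/2)^2 − 1 = 6.492%
The highest effective annual rate is Aurora Bank at 6.660%.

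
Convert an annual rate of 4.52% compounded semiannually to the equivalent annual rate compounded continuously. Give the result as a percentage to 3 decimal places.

EAR = (1 + 0.0452/2)^2 − 1 = 0.045711.
Equivalent continuous rate: r = ln(1 + 0.045711) = 0.044697 = 4.470%.

4.470%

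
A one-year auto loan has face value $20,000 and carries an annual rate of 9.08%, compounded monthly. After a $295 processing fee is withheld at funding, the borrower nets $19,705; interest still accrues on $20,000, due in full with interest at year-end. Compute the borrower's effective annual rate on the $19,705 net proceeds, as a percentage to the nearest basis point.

11.11%

Amount owed after one year: 20,000 × (1 + 0.0908/12)^12 = 20,000 × 1.094676 = $21,893.51.
Effective rate on net proceeds: 21,893.51 / 19,705 − 1 = 0.111064 = 11.11%.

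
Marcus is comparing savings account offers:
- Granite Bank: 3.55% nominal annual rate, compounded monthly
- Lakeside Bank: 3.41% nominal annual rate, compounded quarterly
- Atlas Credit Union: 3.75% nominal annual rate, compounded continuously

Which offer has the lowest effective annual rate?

Granite Bank: (1 + 0.0355/12)^12 − 1 = 3.608%
Lakeside Bank: (1 + 0.0341/4)^4 − 1 = 3.454%
Atlas Credit Union: e^0.0375 − 1 = 3.821%
The lowest effective annual rate is Lakeside Bank at 3.454%.

Lakeside Bank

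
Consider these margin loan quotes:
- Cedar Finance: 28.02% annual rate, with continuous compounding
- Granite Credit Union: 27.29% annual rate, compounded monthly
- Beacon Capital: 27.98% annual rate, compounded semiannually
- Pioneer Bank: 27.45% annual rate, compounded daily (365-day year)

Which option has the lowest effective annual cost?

Cedar Finance: e^0.2802 − 1 = 32.339%
Granite Credit Union: (1 + 0.2729/12)^12 − 1 = 30.976%
Beacon Capital: (1 + 0.2798/2)^2 − 1 = 29.937%
Pioneer Bank: (1 + 0.2745/365)^365 − 1 = 31.574%
The lowest effective annual rate is Beacon Capital at 29.937%.

Beacon Capital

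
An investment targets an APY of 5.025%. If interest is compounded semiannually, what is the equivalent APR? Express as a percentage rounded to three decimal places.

(1 + r/2)^2 − 1 = 0.05025, so 1 + r/2 = 1.05025^(1/2).
r/2 = 0.024817, so r = 0.049634 = 4.963%.

4.963%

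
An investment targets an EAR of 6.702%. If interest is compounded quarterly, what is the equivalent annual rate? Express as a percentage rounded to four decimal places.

6.5399%

(1 + r/4)^4 − 1 = 0.06702, so 1 + r/4 = 1.06702^(1/4).
r/4 = 0.016350, so r = 0.065399 = 6.5399%.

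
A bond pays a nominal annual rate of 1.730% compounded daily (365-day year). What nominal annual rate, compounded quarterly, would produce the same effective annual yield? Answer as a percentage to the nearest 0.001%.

EAR = (1 + 0.01730/365)^365 − 1 = 0.017450.
Solve (1 + r/4)^4 = 1.017450: r/4 = 1.017450^(1/4) − 1 = 0.004334, so r = 0.017337 = 1.734%.

1.734%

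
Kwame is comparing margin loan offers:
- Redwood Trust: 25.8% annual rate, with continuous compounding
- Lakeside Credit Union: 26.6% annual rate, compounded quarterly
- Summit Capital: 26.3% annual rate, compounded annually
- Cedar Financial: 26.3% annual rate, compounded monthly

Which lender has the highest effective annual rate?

Redwood Trust: e^0.258 − 1 = 29.434%
Lakeside Credit Union: (1 + 0.266/4)^4 − 1 = 29.373%
Summit Capital: compounded annually, EAR = 26.300%
Cedar Financial: (1 + 0.263/12)^12 − 1 = 29.714%
The highest effective annual rate is Cedar Financial at 29.714%.

Cedar Financial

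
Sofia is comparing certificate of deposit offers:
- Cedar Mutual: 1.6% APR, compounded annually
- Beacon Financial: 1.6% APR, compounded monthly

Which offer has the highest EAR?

Beacon Financial

Cedar Mutual: compounded annually, EAR = 1.600%
Beacon Financial: (1 + 0.016/12)^12 − 1 = 1.612%
The highest effective annual rate is Beacon Financial at 1.612%.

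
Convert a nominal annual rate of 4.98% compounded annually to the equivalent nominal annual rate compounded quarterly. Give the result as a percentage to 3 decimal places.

4.890%

Compounded annually, EAR = nominal = 0.049800.
Solve (1 + r/4)^4 = 1.049800: r/4 = 1.049800^(1/4) − 1 = 0.012224, so r = 0.048896 = 4.890%.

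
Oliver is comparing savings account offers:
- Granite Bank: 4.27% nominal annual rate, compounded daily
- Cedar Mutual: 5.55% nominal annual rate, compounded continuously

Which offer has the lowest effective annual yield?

Granite Bank

Granite Bank: (1 + 0.0427/365)^365 − 1 = 4.362%
Cedar Mutual: e^0.0555 − 1 = 5.707%
The lowest effective annual rate is Granite Bank at 4.362%.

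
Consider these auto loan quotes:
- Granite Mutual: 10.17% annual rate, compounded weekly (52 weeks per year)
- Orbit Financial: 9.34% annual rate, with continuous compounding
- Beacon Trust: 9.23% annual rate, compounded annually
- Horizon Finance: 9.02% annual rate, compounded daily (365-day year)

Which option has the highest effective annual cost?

Granite Mutual

Granite Mutual: (1 + 0.1017/52)^52 − 1 = 10.694%
Orbit Financial: e^0.0934 − 1 = 9.790%
Beacon Trust: compounded annually, EAR = 9.230%
Horizon Finance: (1 + 0.0902/365)^365 − 1 = 9.438%
The highest effective annual rate is Granite Mutual at 10.694%.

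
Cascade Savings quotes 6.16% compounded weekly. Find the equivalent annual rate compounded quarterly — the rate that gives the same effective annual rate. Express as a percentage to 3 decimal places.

6.204%

EAR = (1 + 0.0616/52)^52 − 1 = 0.063498.
Solve (1 + r/4)^4 = 1.063498: r/4 = 1.063498^(1/4) − 1 = 0.015510, so r = 0.062040 = 6.204%.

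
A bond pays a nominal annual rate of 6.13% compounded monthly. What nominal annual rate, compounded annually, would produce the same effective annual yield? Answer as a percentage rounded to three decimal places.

EAR = (1 + 0.0613/12)^12 − 1 = 0.063052.
Compounded annually, the equivalent nominal rate is the EAR itself: 6.305%.

6.305%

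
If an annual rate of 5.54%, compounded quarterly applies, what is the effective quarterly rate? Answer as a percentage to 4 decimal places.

1.3850%

With a nominal annual rate compounded quarterly, the periodic rate is the nominal rate divided by 4.
i = 0.0554 / 4 = 0.0138500 = 1.3850%.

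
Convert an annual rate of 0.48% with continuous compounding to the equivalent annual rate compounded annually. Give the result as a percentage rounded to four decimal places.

EAR under continuous compounding: e^0.0048 − 1 = 0.004812.
Compounded annually, the equivalent nominal rate is the EAR itself: 0.4812%.

0.4812%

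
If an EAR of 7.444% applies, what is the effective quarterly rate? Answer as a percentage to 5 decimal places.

The per-quarter rate i satisfies (1 + i)^4 = 1 + 0.07444.
i = 1.07444^(1/4) − 1 = 0.0181120 = 1.81120%.

1.81120%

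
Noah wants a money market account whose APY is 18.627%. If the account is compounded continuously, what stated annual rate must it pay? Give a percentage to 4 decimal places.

Continuous: nominal r satisfies e^r − 1 = 0.18627.
r = ln(1 + 0.18627) = ln(1.18627) = 0.170814 = 17.0814%.

17.0814%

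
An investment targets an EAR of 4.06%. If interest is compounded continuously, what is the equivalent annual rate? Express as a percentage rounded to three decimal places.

Continuous: nominal r satisfies e^r − 1 = 0.0406.
r = ln(1 + 0.0406) = ln(1.0406) = 0.039797 = 3.980%.

3.980%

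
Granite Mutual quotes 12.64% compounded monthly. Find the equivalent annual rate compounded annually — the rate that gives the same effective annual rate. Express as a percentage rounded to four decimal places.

13.3986%

EAR = (1 + 0.1264/12)^12 − 1 = 0.133986.
Compounded annually, the equivalent nominal rate is the EAR itself: 13.3986%.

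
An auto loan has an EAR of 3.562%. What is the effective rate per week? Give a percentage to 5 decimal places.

The per-week rate i satisfies (1 + i)^52 = 1 + 0.03562.
i = 1.03562^(1/52) − 1 = 0.0006733 = 0.06733%.

0.06733%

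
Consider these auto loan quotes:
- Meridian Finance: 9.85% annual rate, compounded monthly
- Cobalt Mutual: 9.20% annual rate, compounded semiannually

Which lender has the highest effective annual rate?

Meridian Finance: (1 + 0.0985/12)^12 − 1 = 10.307%
Cobalt Mutual: (1 + 0.0920/2)^2 − 1 = 9.412%
The highest effective annual rate is Meridian Finance at 10.307%.

Meridian Finance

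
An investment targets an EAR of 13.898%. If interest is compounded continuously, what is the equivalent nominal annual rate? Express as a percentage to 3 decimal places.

13.013%

Continuous: nominal r satisfies e^r − 1 = 0.13898.
r = ln(1 + 0.13898) = ln(1.13898) = 0.130133 = 13.013%.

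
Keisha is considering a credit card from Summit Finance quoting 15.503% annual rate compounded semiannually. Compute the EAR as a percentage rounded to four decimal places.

EAR = (1 + 0.15503/2)^2 − 1.
= (1 + 0.077515)^2 − 1 = 1.161039 − 1 = 16.1039%.

16.1039%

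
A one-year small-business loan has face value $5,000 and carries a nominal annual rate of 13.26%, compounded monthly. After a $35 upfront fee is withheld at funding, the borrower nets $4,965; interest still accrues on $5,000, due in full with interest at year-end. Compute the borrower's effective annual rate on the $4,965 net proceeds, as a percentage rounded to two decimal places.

Amount owed after one year: 5,000 × (1 + 0.1326/12)^12 = 5,000 × 1.140963 = $5,704.82.
Effective rate on net proceeds: 5,704.82 / 4,965 − 1 = 0.149006 = 14.90%.

14.90%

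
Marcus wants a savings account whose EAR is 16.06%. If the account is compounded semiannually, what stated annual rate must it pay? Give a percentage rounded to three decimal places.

(1 + r/2)^2 − 1 = 0.1606, so 1 + r/2 = 1.1606^(1/2).
r/2 = 0.077311, so r = 0.154623 = 15.462%.

15.462%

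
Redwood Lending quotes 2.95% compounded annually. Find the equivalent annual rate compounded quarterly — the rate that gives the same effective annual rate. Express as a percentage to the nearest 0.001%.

Compounded annually, EAR = nominal = 0.029500.
Solve (1 + r/4)^4 = 1.029500: r/4 = 1.029500^(1/4) − 1 = 0.007295, so r = 0.029179 = 2.918%.

2.918%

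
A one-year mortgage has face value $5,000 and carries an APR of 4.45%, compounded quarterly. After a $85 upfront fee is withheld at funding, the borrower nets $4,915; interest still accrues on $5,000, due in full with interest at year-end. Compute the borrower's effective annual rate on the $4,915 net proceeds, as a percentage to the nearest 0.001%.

6.332%

Amount owed after one year: 5,000 × (1 + 0.0445/4)^4 = 5,000 × 1.045248 = $5,226.24.
Effective rate on net proceeds: 5,226.24 / 4,915 − 1 = 0.063325 = 6.332%.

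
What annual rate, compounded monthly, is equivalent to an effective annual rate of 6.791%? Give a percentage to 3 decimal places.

(1 + r/12)^12 − 1 = 0.06791, so 1 + r/12 = 1.06791^(1/12).
r/12 = 0.005490, so r = 0.065884 = 6.588%.

6.588%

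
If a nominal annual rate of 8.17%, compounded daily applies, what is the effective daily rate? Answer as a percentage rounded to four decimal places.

0.0224%

With a nominal annual rate compounded daily, the periodic rate is the nominal rate divided by 365.
i = 0.0817 / 365 = 0.0002238 = 0.0224%.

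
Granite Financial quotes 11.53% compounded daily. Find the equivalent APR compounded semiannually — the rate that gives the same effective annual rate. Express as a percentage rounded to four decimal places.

11.8669%

EAR = (1 + 0.1153/365)^365 − 1 = 0.122190.
Solve (1 + r/2)^2 = 1.122190: r/2 = 1.122190^(1/2) − 1 = 0.059335, so r = 0.118669 = 11.8669%.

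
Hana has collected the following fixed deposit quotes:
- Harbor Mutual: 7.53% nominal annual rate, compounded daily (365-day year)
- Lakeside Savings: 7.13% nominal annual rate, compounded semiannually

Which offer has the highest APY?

Harbor Mutual

Harbor Mutual: (1 + 0.0753/365)^365 − 1 = 7.820%
Lakeside Savings: (1 + 0.0713/2)^2 − 1 = 7.257%
The highest effective annual rate is Harbor Mutual at 7.820%.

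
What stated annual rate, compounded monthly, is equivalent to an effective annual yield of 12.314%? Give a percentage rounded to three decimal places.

11.669%

(1 + r/12)^12 − 1 = 0.12314, so 1 + r/12 = 1.12314^(1/12).
r/12 = 0.009724, so r = 0.116692 = 11.669%.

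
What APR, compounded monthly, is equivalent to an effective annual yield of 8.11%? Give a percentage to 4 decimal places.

7.8233%

(1 + r/12)^12 − 1 = 0.0811, so 1 + r/12 = 1.0811^(1/12).
r/12 = 0.006519, so r = 0.078233 = 7.8233%.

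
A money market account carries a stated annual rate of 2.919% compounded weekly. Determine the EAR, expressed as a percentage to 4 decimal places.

EAR = (1 + 0.02919/52)^52 − 1.
= (1 + 0.000561)^52 − 1 = 1.029612 − 1 = 2.9612%.

2.9612%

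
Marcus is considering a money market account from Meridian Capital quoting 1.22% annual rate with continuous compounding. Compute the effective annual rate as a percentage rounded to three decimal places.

1.227%

With continuous compounding, EAR = e^0.0122 − 1.
e^0.0122 = 1.012275, so EAR = 0.012275 = 1.227%.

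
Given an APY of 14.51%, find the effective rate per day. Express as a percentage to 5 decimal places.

The per-day rate i satisfies (1 + i)^365 = 1 + 0.1451.
i = 1.1451^(1/365) − 1 = 0.0003713 = 0.03713%.

0.03713%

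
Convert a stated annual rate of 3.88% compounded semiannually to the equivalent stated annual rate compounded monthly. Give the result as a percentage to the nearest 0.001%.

3.849%

EAR = (1 + 0.0388/2)^2 − 1 = 0.039176.
Solve (1 + r/12)^12 = 1.039176: r/12 = 1.039176^(1/12) − 1 = 0.003208, so r = 0.038490 = 3.849%.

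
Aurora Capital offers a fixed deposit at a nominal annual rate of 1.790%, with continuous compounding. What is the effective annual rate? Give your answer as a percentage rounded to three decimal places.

With continuous compounding, EAR = e^0.01790 − 1.
e^0.01790 = 1.018061, so EAR = 0.018061 = 1.806%.

1.806%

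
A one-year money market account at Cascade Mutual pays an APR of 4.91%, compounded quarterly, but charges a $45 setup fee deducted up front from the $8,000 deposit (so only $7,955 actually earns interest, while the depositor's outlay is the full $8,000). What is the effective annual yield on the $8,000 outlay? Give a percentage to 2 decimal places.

Value after one year: 7,955 × (1 + 0.0491/4)^4 = 7,955 × 1.050011 = $8,352.84.
Effective yield on the $8,000 outlay: 8,352.84 / 8,000 − 1 = 0.044105 = 4.41%.

4.41%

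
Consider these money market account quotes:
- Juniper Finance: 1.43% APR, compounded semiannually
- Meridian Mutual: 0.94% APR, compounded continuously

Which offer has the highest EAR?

Juniper Finance

Juniper Finance: (1 + 0.0143/2)^2 − 1 = 1.435%
Meridian Mutual: e^0.0094 − 1 = 0.944%
The highest effective annual rate is Juniper Finance at 1.435%.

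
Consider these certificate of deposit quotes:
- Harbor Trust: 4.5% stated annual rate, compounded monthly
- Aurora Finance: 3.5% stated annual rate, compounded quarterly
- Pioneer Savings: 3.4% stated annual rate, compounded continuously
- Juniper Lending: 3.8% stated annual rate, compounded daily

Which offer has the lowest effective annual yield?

Pioneer Savings

Harbor Trust: (1 + 0.045/12)^12 − 1 = 4.594%
Aurora Finance: (1 + 0.035/4)^4 − 1 = 3.546%
Pioneer Savings: e^0.034 − 1 = 3.458%
Juniper Lending: (1 + 0.038/365)^365 − 1 = 3.873%
The lowest effective annual rate is Pioneer Savings at 3.458%.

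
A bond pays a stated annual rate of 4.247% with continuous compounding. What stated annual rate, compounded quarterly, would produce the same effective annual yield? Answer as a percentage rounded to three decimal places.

EAR under continuous compounding: e^0.04247 − 1 = 0.043385.
Solve (1 + r/4)^4 = 1.043385: r/4 = 1.043385^(1/4) − 1 = 0.010674, so r = 0.042696 = 4.270%.

4.270%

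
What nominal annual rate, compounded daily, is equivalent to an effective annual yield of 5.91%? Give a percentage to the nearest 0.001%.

5.742%

(1 + r/365)^365 − 1 = 0.0591, so 1 + r/365 = 1.0591^(1/365).
r/365 = 0.000157, so r = 0.057424 = 5.742%.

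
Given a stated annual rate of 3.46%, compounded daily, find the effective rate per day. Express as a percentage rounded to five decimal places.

With a nominal annual rate compounded daily, the periodic rate is the nominal rate divided by 365.
i = 0.0346 / 365 = 0.0000948 = 0.00948%.

0.00948%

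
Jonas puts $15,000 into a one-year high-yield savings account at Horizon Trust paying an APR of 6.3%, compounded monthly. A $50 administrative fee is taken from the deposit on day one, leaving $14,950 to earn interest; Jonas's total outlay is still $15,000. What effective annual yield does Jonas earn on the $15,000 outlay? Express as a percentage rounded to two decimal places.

Value after one year: 14,950 × (1 + 0.063/12)^12 = 14,950 × 1.064851 = $15,919.53.
Effective yield on the $15,000 outlay: 15,919.53 / 15,000 − 1 = 0.061302 = 6.13%.

6.13%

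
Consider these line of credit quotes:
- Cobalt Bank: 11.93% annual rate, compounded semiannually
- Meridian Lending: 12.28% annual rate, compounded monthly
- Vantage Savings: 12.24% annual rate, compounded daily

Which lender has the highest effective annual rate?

Vantage Savings

Cobalt Bank: (1 + 0.1193/2)^2 − 1 = 12.286%
Meridian Lending: (1 + 0.1228/12)^12 − 1 = 12.995%
Vantage Savings: (1 + 0.1224/365)^365 − 1 = 13.018%
The highest effective annual rate is Vantage Savings at 13.018%.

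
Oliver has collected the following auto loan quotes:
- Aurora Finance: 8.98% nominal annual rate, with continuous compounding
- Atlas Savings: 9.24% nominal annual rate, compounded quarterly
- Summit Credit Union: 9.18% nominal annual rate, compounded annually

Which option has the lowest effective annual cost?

Summit Credit Union

Aurora Finance: e^0.0898 − 1 = 9.396%
Atlas Savings: (1 + 0.0924/4)^4 − 1 = 9.565%
Summit Credit Union: compounded annually, EAR = 9.180%
The lowest effective annual rate is Summit Credit Union at 9.180%.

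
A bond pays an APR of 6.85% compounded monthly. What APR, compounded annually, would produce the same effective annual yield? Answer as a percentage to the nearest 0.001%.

EAR = (1 + 0.0685/12)^12 − 1 = 0.070692.
Compounded annually, the equivalent nominal rate is the EAR itself: 7.069%.

7.069%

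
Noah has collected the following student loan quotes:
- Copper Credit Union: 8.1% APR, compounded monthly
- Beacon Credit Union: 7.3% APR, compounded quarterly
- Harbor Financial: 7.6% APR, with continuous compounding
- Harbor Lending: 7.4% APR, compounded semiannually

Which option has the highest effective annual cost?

Copper Credit Union: (1 + 0.081/12)^12 − 1 = 8.408%
Beacon Credit Union: (1 + 0.073/4)^4 − 1 = 7.502%
Harbor Financial: e^0.076 − 1 = 7.896%
Harbor Lending: (1 + 0.074/2)^2 − 1 = 7.537%
The highest effective annual rate is Copper Credit Union at 8.408%.

Copper Credit Union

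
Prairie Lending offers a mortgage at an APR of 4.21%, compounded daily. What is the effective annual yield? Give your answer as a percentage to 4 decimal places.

4.2996%

EAR = (1 + 0.0421/365)^365 − 1.
= (1 + 0.000115)^365 − 1 = 1.042996 − 1 = 4.2996%.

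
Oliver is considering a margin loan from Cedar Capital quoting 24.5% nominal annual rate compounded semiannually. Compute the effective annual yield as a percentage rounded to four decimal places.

EAR = (1 + 0.245/2)^2 − 1.
= (1 + 0.122500)^2 − 1 = 1.260006 − 1 = 26.0006%.

26.0006%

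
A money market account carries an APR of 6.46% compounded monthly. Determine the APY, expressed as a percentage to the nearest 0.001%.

6.655%

EAR = (1 + 0.0646/12)^12 − 1.
= (1 + 0.005383)^12 − 1 = 1.066547 − 1 = 6.655%.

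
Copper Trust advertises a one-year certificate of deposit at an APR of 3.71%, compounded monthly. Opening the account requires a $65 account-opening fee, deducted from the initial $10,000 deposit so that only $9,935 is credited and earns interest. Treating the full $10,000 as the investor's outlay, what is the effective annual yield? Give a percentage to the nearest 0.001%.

Value after one year: 9,935 × (1 + 0.0371/12)^12 = 9,935 × 1.037737 = $10,309.92.
Effective yield on the $10,000 outlay: 10,309.92 / 10,000 − 1 = 0.030992 = 3.099%.

3.099%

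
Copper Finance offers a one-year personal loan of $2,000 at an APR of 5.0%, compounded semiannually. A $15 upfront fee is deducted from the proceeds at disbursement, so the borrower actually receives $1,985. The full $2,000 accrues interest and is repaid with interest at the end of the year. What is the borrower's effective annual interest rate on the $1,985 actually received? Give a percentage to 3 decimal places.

5.856%

Amount owed after one year: 2,000 × (1 + 0.050/2)^2 = 2,000 × 1.050625 = $2,101.25.
Effective rate on net proceeds: 2,101.25 / 1,985 − 1 = 0.058564 = 5.856%.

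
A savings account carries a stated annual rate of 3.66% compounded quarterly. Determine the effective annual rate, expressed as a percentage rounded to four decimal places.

3.7105%

EAR = (1 + 0.0366/4)^4 − 1.
= 1.037105 − 1 = 3.7105%.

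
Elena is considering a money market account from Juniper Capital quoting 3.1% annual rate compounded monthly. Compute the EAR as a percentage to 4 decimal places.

3.1444%

EAR = (1 + 0.031/12)^12 − 1.
= 1.031444 − 1 = 3.1444%.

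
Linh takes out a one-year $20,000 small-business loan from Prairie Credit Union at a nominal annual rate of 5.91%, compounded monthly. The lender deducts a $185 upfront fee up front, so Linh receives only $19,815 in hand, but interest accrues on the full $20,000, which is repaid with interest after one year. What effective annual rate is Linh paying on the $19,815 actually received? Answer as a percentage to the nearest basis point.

Amount owed after one year: 20,000 × (1 + 0.0591/12)^12 = 20,000 × 1.060727 = $21,214.55.
Effective rate on net proceeds: 21,214.55 / 19,815 − 1 = 0.070631 = 7.06%.

7.06%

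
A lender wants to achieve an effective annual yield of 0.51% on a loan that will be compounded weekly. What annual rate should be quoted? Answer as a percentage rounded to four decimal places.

0.5087%

(1 + r/52)^52 − 1 = 0.0051, so 1 + r/52 = 1.0051^(1/52).
r/52 = 0.000098, so r = 0.005087 = 0.5087%.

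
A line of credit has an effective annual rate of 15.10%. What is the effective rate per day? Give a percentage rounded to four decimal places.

0.0385%

The per-day rate i satisfies (1 + i)^365 = 1 + 0.1510.
i = 1.1510^(1/365) − 1 = 0.0003854 = 0.0385%.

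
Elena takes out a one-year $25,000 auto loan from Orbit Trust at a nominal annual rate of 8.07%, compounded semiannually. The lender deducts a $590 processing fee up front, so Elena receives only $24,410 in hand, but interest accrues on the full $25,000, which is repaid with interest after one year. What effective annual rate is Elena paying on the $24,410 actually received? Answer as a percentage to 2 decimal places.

10.85%

Amount owed after one year: 25,000 × (1 + 0.0807/2)^2 = 25,000 × 1.082328 = $27,058.20.
Effective rate on net proceeds: 27,058.20 / 24,410 − 1 = 0.108488 = 10.85%.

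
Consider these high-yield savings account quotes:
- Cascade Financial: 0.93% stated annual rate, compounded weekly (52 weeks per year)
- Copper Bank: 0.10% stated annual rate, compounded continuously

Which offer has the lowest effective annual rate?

Cascade Financial: (1 + 0.0093/52)^52 − 1 = 0.934%
Copper Bank: e^0.0010 − 1 = 0.100%
The lowest effective annual rate is Copper Bank at 0.100%.

Copper Bank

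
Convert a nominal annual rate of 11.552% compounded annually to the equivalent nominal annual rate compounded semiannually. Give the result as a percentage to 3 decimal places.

11.236%

Compounded annually, EAR = nominal = 0.115520.
Solve (1 + r/2)^2 = 1.115520: r/2 = 1.115520^(1/2) − 1 = 0.056182, so r = 0.112364 = 11.236%.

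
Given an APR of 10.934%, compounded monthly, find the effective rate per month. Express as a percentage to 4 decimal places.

With a nominal annual rate compounded monthly, the periodic rate is the nominal rate divided by 12.
i = 0.10934 / 12 = 0.0091117 = 0.9112%.

0.9112%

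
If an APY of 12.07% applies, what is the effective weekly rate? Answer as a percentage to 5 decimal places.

The per-week rate i satisfies (1 + i)^52 = 1 + 0.1207.
i = 1.1207^(1/52) − 1 = 0.0021938 = 0.21938%.

0.21938%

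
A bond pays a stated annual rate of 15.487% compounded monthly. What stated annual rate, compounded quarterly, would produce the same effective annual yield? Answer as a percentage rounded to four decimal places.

15.6877%

EAR = (1 + 0.15487/12)^12 − 1 = 0.166350.
Solve (1 + r/4)^4 = 1.166350: r/4 = 1.166350^(1/4) − 1 = 0.039219, so r = 0.156877 = 15.6877%.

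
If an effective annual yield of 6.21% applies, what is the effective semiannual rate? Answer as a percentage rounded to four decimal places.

3.0582%

The per-half-year rate i satisfies (1 + i)^2 = 1 + 0.0621.
i = 1.0621^(1/2) − 1 = 0.0305824 = 3.0582%.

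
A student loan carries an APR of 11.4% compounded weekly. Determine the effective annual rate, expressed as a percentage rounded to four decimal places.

12.0612%

EAR = (1 + 0.114/52)^52 − 1.
= 1.120612 − 1 = 12.0612%.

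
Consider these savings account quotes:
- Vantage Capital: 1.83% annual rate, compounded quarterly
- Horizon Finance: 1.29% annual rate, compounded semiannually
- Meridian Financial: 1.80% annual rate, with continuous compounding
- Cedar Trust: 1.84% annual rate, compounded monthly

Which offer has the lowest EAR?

Vantage Capital: (1 + 0.0183/4)^4 − 1 = 1.843%
Horizon Finance: (1 + 0.0129/2)^2 − 1 = 1.294%
Meridian Financial: e^0.0180 − 1 = 1.816%
Cedar Trust: (1 + 0.0184/12)^12 − 1 = 1.856%
The lowest effective annual rate is Horizon Finance at 1.294%.

Horizon Finance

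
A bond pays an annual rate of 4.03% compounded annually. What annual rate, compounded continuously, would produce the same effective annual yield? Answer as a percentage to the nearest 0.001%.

3.951%

Compounded annually, EAR = nominal = 0.040300.
Equivalent continuous rate: r = ln(1 + 0.040300) = 0.039509 = 3.951%.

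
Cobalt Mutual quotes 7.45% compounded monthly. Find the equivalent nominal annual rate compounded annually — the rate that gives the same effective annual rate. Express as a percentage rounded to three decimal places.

EAR = (1 + 0.0745/12)^12 − 1 = 0.077097.
Compounded annually, the equivalent nominal rate is the EAR itself: 7.710%.

7.710%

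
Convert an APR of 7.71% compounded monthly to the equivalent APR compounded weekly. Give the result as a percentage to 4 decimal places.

EAR = (1 + 0.0771/12)^12 − 1 = 0.079884.
Solve (1 + r/52)^52 = 1.079884: r/52 = 1.079884^(1/52) − 1 = 0.001479, so r = 0.076910 = 7.6910%.

7.6910%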